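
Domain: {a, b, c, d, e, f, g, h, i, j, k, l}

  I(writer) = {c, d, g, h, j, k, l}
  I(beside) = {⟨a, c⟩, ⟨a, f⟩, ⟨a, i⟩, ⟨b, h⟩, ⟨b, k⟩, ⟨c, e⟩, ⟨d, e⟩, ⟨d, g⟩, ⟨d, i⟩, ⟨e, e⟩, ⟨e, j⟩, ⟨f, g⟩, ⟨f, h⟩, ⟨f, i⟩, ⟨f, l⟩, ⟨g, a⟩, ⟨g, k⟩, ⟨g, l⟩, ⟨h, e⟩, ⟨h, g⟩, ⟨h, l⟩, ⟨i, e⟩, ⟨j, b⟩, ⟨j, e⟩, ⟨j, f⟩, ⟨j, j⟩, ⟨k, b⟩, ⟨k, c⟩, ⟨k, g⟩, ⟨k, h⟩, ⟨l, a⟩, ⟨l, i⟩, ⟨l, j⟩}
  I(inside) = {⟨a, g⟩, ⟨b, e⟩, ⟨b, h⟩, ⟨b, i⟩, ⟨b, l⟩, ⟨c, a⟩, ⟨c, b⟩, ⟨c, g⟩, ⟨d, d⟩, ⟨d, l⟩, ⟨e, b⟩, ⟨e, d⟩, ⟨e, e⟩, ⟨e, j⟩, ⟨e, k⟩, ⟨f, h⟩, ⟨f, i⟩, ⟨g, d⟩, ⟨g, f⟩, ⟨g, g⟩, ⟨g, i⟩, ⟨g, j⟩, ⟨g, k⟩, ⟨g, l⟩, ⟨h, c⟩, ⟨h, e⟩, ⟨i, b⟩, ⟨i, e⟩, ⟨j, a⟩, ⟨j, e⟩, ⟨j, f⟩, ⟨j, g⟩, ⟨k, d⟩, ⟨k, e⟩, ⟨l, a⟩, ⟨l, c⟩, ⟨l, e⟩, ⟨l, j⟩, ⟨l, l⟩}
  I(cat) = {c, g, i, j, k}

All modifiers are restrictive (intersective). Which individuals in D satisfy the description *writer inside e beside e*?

{h, j}

⟦inside e⟧ = {x : ⟨x, e⟩ ∈ ⟦inside⟧} = {b, e, h, i, j, k, l}
⟦beside e⟧ = {x : ⟨x, e⟩ ∈ ⟦beside⟧} = {c, d, e, h, i, j}
⟦writer⟧ = {c, d, g, h, j, k, l}
… ∩ ⟦inside e⟧ = {c, d, g, h, j, k, l} ∩ {b, e, h, i, j, k, l} = {h, j, k, l}
… ∩ ⟦beside e⟧ = {h, j, k, l} ∩ {c, d, e, h, i, j} = {h, j}
So ⟦writer inside e beside e⟧ = {h, j}.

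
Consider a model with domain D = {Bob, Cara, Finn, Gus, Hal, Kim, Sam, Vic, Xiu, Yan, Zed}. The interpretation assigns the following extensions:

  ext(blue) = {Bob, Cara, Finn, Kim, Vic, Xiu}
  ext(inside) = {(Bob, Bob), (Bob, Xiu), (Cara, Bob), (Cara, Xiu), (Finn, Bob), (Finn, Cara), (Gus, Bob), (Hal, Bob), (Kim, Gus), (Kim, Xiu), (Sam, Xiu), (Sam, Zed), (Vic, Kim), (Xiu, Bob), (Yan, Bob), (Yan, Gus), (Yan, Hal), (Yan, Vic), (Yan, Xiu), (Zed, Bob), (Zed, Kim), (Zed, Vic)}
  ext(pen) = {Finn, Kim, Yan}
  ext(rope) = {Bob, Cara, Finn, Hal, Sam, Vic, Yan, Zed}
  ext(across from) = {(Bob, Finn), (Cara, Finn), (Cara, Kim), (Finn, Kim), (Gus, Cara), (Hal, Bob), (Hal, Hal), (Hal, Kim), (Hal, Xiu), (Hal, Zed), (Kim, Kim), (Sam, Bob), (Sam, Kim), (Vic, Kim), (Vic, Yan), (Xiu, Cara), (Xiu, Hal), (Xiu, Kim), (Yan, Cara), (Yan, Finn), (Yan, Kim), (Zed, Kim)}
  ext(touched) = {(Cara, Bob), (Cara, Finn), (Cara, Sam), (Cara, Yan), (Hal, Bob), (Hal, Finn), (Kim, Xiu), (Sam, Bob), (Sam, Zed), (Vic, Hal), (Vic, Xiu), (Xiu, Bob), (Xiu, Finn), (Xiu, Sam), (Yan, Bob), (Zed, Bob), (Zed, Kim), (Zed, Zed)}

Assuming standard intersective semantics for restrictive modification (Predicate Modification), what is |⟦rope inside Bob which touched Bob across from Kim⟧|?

⟦inside Bob⟧ = {x : ⟨x, Bob⟩ ∈ ⟦inside⟧} = {Bob, Cara, Finn, Gus, Hal, Xiu, Yan, Zed}
⟦which touched Bob⟧ = {x : ⟨x, Bob⟩ ∈ ⟦touched⟧} = {Cara, Hal, Sam, Xiu, Yan, Zed}
⟦across from Kim⟧ = {x : ⟨x, Kim⟩ ∈ ⟦across from⟧} = {Cara, Finn, Hal, Kim, Sam, Vic, Xiu, Yan, Zed}
⟦rope⟧ = {Bob, Cara, Finn, Hal, Sam, Vic, Yan, Zed}
… ∩ ⟦inside Bob⟧ = {Bob, Cara, Finn, Hal, Sam, Vic, Yan, Zed} ∩ {Bob, Cara, Finn, Gus, Hal, Xiu, Yan, Zed} = {Bob, Cara, Finn, Hal, Yan, Zed}
… ∩ ⟦which touched Bob⟧ = {Bob, Cara, Finn, Hal, Yan, Zed} ∩ {Cara, Hal, Sam, Xiu, Yan, Zed} = {Cara, Hal, Yan, Zed}
… ∩ ⟦across from Kim⟧ = {Cara, Hal, Yan, Zed} ∩ {Cara, Finn, Hal, Kim, Sam, Vic, Xiu, Yan, Zed} = {Cara, Hal, Yan, Zed}
⟦rope inside Bob which touched Bob across from Kim⟧ = {Cara, Hal, Yan, Zed}, so the cardinality is 4.

4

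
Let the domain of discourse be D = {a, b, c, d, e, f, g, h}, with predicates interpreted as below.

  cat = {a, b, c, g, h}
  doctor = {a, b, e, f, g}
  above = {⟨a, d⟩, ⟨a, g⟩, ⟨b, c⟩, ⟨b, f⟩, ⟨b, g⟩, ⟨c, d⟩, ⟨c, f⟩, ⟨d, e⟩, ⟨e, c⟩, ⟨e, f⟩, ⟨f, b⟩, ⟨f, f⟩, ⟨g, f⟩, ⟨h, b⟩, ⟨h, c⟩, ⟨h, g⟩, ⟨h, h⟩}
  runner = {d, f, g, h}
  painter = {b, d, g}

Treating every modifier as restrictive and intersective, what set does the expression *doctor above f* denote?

{b, e, f, g}

⟦above f⟧ = {x : ⟨x, f⟩ ∈ ⟦above⟧} = {b, c, e, f, g}
⟦doctor⟧ = {a, b, e, f, g}
… ∩ ⟦above f⟧ = {a, b, e, f, g} ∩ {b, c, e, f, g} = {b, e, f, g}
So ⟦doctor above f⟧ = {b, e, f, g}.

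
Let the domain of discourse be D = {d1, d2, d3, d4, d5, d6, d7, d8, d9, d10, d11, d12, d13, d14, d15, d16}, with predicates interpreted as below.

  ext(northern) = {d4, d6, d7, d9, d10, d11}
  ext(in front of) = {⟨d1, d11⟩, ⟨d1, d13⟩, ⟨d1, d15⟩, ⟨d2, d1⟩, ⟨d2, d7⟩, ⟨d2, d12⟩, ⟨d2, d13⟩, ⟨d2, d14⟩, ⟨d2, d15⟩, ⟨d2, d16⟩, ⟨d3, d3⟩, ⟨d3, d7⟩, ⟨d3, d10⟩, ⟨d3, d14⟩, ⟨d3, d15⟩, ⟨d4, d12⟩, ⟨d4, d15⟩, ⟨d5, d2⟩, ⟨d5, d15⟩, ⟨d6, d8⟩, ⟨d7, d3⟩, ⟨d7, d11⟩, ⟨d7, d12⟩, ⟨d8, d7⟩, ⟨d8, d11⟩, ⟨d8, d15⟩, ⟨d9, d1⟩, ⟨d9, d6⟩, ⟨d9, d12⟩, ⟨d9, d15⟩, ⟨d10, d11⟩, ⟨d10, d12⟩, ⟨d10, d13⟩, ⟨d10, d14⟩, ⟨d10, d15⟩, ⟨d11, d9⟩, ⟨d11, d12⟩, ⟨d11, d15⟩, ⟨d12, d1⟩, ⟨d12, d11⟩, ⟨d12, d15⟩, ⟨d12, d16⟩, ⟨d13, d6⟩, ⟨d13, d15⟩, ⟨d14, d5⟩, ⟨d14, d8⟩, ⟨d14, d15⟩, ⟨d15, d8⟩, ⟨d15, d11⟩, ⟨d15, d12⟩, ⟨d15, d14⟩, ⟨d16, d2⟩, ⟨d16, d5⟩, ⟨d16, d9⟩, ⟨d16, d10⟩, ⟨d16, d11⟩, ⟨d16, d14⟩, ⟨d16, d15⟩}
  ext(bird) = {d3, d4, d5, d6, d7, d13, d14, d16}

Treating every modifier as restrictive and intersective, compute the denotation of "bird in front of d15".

{d3, d4, d5, d13, d14, d16}

⟦in front of d15⟧ = {x : ⟨x, d15⟩ ∈ ⟦in front of⟧} = {d1, d2, d3, d4, d5, d8, d9, d10, d11, d12, d13, d14, d16}
⟦bird⟧ = {d3, d4, d5, d6, d7, d13, d14, d16}
… ∩ ⟦in front of d15⟧ = {d3, d4, d5, d6, d7, d13, d14, d16} ∩ {d1, d2, d3, d4, d5, d8, d9, d10, d11, d12, d13, d14, d16} = {d3, d4, d5, d13, d14, d16}
So ⟦bird in front of d15⟧ = {d3, d4, d5, d13, d14, d16}.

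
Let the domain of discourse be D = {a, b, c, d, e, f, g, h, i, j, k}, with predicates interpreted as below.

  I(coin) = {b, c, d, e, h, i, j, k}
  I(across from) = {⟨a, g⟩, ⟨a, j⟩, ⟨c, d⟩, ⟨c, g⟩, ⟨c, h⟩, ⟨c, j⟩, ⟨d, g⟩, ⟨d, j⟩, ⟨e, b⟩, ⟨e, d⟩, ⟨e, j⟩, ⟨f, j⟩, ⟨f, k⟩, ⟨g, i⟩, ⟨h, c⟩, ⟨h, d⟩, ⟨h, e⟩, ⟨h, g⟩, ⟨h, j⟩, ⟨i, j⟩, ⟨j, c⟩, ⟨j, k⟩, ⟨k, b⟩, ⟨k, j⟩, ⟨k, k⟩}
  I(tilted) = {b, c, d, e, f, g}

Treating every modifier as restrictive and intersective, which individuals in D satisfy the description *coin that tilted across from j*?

{c, d, e}

⟦that tilted⟧ = ⟦tilted⟧ = {b, c, d, e, f, g}
⟦across from j⟧ = {x : ⟨x, j⟩ ∈ ⟦across from⟧} = {a, c, d, e, f, h, i, k}
⟦coin⟧ = {b, c, d, e, h, i, j, k}
… ∩ ⟦that tilted⟧ = {b, c, d, e, h, i, j, k} ∩ {b, c, d, e, f, g} = {b, c, d, e}
… ∩ ⟦across from j⟧ = {b, c, d, e} ∩ {a, c, d, e, f, h, i, k} = {c, d, e}
So ⟦coin that tilted across from j⟧ = {c, d, e}.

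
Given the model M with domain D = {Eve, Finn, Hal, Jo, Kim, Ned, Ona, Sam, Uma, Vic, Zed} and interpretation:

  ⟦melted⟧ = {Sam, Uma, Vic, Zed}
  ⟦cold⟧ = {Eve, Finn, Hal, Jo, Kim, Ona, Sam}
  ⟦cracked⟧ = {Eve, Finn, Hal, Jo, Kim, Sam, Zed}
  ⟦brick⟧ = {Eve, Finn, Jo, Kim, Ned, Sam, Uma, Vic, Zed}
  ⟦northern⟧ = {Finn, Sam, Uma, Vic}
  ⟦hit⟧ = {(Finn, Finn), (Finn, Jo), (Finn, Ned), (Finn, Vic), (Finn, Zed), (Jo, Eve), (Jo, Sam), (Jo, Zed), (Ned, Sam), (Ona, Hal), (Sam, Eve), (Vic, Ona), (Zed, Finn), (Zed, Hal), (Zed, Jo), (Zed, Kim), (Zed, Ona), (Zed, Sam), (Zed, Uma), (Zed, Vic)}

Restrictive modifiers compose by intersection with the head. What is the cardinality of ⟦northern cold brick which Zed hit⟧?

2

⟦which Zed hit⟧ = {x : ⟨Zed, x⟩ ∈ ⟦hit⟧} = {Finn, Hal, Jo, Kim, Ona, Sam, Uma, Vic}
⟦brick⟧ = {Eve, Finn, Jo, Kim, Ned, Sam, Uma, Vic, Zed}
… ∩ ⟦which Zed hit⟧ = {Eve, Finn, Jo, Kim, Ned, Sam, Uma, Vic, Zed} ∩ {Finn, Hal, Jo, Kim, Ona, Sam, Uma, Vic} = {Finn, Jo, Kim, Sam, Uma, Vic}
… ∩ ⟦northern⟧ = {Finn, Jo, Kim, Sam, Uma, Vic} ∩ {Finn, Sam, Uma, Vic} = {Finn, Sam, Uma, Vic}
… ∩ ⟦cold⟧ = {Finn, Sam, Uma, Vic} ∩ {Eve, Finn, Hal, Jo, Kim, Ona, Sam} = {Finn, Sam}
⟦northern cold brick which Zed hit⟧ = {Finn, Sam}, so the cardinality is 2.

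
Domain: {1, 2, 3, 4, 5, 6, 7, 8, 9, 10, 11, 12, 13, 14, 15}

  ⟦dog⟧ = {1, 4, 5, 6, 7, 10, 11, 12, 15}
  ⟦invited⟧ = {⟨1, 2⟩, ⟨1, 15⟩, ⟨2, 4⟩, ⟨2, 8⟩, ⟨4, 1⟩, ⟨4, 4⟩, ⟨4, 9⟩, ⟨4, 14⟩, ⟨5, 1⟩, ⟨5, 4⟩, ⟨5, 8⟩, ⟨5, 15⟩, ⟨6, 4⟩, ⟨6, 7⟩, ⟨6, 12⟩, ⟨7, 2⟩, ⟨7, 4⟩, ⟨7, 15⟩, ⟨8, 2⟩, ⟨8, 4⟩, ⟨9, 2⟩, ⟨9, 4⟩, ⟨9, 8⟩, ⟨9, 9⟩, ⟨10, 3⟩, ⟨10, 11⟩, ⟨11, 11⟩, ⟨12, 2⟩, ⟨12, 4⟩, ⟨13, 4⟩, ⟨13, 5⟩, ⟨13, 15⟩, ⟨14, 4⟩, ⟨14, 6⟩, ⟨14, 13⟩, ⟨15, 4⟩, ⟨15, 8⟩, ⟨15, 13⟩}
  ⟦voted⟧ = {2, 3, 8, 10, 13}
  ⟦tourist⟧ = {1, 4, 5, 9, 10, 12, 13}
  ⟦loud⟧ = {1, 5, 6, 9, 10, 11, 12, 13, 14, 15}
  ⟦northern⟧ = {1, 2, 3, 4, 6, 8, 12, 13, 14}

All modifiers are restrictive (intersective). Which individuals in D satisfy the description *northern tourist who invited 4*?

{4, 12, 13}

⟦who invited 4⟧ = {x : ⟨x, 4⟩ ∈ ⟦invited⟧} = {2, 4, 5, 6, 7, 8, 9, 12, 13, 14, 15}
⟦tourist⟧ = {1, 4, 5, 9, 10, 12, 13}
… ∩ ⟦who invited 4⟧ = {1, 4, 5, 9, 10, 12, 13} ∩ {2, 4, 5, 6, 7, 8, 9, 12, 13, 14, 15} = {4, 5, 9, 12, 13}
… ∩ ⟦northern⟧ = {4, 5, 9, 12, 13} ∩ {1, 2, 3, 4, 6, 8, 12, 13, 14} = {4, 12, 13}
So ⟦northern tourist who invited 4⟧ = {4, 12, 13}.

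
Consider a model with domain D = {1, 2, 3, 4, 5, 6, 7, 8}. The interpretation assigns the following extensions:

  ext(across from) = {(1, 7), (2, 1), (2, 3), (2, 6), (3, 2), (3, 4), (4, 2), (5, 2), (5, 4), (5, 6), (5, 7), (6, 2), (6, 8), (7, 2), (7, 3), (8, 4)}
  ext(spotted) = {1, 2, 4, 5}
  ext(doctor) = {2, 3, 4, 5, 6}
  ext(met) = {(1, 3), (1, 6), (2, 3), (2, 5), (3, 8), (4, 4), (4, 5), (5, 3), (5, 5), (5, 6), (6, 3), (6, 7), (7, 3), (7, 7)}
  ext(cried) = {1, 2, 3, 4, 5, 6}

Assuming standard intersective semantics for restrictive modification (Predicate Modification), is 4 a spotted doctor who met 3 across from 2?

no

⟦who met 3⟧ = {x : ⟨x, 3⟩ ∈ ⟦met⟧} = {1, 2, 5, 6, 7}
⟦across from 2⟧ = {x : ⟨x, 2⟩ ∈ ⟦across from⟧} = {3, 4, 5, 6, 7}
⟦doctor⟧ = {2, 3, 4, 5, 6}
… ∩ ⟦who met 3⟧ = {2, 3, 4, 5, 6} ∩ {1, 2, 5, 6, 7} = {2, 5, 6}
… ∩ ⟦across from 2⟧ = {2, 5, 6} ∩ {3, 4, 5, 6, 7} = {5, 6}
… ∩ ⟦spotted⟧ = {5, 6} ∩ {1, 2, 4, 5} = {5}
⟦spotted doctor who met 3 across from 2⟧ = {5}; 4 ∉ this set.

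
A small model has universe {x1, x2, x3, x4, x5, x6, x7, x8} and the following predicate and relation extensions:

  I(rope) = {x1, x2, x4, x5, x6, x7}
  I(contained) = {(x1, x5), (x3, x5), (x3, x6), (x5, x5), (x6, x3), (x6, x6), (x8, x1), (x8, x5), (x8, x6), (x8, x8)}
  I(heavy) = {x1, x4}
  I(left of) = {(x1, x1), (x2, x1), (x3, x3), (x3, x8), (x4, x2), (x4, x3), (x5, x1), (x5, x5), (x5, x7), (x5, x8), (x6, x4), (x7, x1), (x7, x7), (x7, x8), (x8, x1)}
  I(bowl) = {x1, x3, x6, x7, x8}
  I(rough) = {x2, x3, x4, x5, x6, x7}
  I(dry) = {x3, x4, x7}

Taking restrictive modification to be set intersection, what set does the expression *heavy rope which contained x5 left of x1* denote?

{x1}

⟦which contained x5⟧ = {x : ⟨x, x5⟩ ∈ ⟦contained⟧} = {x1, x3, x5, x8}
⟦left of x1⟧ = {x : ⟨x, x1⟩ ∈ ⟦left of⟧} = {x1, x2, x5, x7, x8}
⟦rope⟧ = {x1, x2, x4, x5, x6, x7}
… ∩ ⟦which contained x5⟧ = {x1, x2, x4, x5, x6, x7} ∩ {x1, x3, x5, x8} = {x1, x5}
… ∩ ⟦left of x1⟧ = {x1, x5} ∩ {x1, x2, x5, x7, x8} = {x1, x5}
… ∩ ⟦heavy⟧ = {x1, x5} ∩ {x1, x4} = {x1}
So ⟦heavy rope which contained x5 left of x1⟧ = {x1}.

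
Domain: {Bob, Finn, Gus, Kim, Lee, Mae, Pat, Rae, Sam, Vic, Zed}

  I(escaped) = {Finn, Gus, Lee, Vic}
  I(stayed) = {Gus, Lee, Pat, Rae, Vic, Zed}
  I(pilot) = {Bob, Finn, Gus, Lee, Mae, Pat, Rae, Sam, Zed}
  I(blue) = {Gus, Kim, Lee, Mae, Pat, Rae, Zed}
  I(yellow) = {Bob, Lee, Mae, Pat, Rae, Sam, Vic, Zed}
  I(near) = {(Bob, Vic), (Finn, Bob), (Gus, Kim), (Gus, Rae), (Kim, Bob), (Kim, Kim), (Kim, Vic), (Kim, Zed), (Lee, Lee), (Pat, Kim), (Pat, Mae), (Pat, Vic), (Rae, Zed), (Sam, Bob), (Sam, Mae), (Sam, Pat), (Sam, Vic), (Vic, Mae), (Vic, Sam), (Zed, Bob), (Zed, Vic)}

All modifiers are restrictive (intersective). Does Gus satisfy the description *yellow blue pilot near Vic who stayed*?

⟦near Vic⟧ = {x : ⟨x, Vic⟩ ∈ ⟦near⟧} = {Bob, Kim, Pat, Sam, Zed}
⟦who stayed⟧ = ⟦stayed⟧ = {Gus, Lee, Pat, Rae, Vic, Zed}
⟦pilot⟧ = {Bob, Finn, Gus, Lee, Mae, Pat, Rae, Sam, Zed}
… ∩ ⟦near Vic⟧ = {Bob, Finn, Gus, Lee, Mae, Pat, Rae, Sam, Zed} ∩ {Bob, Kim, Pat, Sam, Zed} = {Bob, Pat, Sam, Zed}
… ∩ ⟦who stayed⟧ = {Bob, Pat, Sam, Zed} ∩ {Gus, Lee, Pat, Rae, Vic, Zed} = {Pat, Zed}
… ∩ ⟦yellow⟧ = {Pat, Zed} ∩ {Bob, Lee, Mae, Pat, Rae, Sam, Vic, Zed} = {Pat, Zed}
… ∩ ⟦blue⟧ = {Pat, Zed} ∩ {Gus, Kim, Lee, Mae, Pat, Rae, Zed} = {Pat, Zed}
⟦yellow blue pilot near Vic who stayed⟧ = {Pat, Zed}; Gus ∉ this set.

no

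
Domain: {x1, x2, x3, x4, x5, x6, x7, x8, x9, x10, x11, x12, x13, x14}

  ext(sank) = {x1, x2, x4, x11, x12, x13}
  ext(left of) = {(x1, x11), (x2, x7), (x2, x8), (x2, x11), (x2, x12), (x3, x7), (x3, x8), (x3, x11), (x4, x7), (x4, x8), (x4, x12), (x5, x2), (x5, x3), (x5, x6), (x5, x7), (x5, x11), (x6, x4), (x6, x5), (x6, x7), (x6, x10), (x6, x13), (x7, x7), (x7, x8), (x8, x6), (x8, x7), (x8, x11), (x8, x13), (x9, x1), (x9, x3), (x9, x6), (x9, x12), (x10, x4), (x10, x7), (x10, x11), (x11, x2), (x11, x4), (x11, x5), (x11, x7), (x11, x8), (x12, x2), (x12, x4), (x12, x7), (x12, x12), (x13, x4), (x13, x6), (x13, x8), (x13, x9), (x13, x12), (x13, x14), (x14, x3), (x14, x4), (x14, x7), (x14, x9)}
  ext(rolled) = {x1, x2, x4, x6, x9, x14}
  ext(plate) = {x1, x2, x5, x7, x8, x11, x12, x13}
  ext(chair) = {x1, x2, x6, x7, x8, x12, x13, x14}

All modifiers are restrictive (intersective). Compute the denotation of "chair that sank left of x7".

{x2, x12}

⟦that sank⟧ = ⟦sank⟧ = {x1, x2, x4, x11, x12, x13}
⟦left of x7⟧ = {x : ⟨x, x7⟩ ∈ ⟦left of⟧} = {x2, x3, x4, x5, x6, x7, x8, x10, x11, x12, x14}
⟦chair⟧ = {x1, x2, x6, x7, x8, x12, x13, x14}
… ∩ ⟦that sank⟧ = {x1, x2, x6, x7, x8, x12, x13, x14} ∩ {x1, x2, x4, x11, x12, x13} = {x1, x2, x12, x13}
… ∩ ⟦left of x7⟧ = {x1, x2, x12, x13} ∩ {x2, x3, x4, x5, x6, x7, x8, x10, x11, x12, x14} = {x2, x12}
So ⟦chair that sank left of x7⟧ = {x2, x12}.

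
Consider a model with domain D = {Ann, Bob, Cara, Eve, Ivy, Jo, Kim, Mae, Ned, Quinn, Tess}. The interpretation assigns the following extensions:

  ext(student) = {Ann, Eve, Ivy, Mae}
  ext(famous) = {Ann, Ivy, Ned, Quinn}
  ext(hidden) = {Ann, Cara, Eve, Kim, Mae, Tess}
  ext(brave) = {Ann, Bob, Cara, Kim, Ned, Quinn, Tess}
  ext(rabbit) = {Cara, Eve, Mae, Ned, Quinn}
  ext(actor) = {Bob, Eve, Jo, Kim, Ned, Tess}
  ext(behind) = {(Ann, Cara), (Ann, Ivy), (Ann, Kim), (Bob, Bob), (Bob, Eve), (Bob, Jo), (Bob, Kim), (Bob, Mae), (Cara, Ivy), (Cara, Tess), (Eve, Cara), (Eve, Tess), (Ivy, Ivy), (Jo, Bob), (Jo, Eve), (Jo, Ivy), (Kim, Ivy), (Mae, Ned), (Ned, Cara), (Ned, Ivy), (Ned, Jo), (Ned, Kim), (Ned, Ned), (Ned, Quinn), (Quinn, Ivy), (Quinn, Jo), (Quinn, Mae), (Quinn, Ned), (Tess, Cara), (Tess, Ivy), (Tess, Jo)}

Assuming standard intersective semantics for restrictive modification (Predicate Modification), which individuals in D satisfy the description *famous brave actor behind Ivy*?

{Ned}

⟦behind Ivy⟧ = {x : ⟨x, Ivy⟩ ∈ ⟦behind⟧} = {Ann, Cara, Ivy, Jo, Kim, Ned, Quinn, Tess}
⟦actor⟧ = {Bob, Eve, Jo, Kim, Ned, Tess}
… ∩ ⟦behind Ivy⟧ = {Bob, Eve, Jo, Kim, Ned, Tess} ∩ {Ann, Cara, Ivy, Jo, Kim, Ned, Quinn, Tess} = {Jo, Kim, Ned, Tess}
… ∩ ⟦famous⟧ = {Jo, Kim, Ned, Tess} ∩ {Ann, Ivy, Ned, Quinn} = {Ned}
… ∩ ⟦brave⟧ = {Ned} ∩ {Ann, Bob, Cara, Kim, Ned, Quinn, Tess} = {Ned}
So ⟦famous brave actor behind Ivy⟧ = {Ned}.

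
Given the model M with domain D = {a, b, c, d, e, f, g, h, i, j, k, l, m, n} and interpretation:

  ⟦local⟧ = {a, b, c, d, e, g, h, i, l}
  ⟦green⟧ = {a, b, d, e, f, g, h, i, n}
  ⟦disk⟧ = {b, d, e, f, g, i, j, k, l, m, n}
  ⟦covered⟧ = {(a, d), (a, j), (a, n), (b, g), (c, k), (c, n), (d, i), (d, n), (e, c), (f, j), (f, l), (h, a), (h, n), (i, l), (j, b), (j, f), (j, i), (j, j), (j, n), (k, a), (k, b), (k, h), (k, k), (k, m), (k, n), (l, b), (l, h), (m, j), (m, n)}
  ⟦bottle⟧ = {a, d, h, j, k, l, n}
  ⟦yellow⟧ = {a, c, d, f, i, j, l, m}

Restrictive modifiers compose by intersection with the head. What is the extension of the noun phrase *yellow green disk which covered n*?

⟦which covered n⟧ = {x : ⟨x, n⟩ ∈ ⟦covered⟧} = {a, c, d, h, j, k, m}
⟦disk⟧ = {b, d, e, f, g, i, j, k, l, m, n}
… ∩ ⟦which covered n⟧ = {b, d, e, f, g, i, j, k, l, m, n} ∩ {a, c, d, h, j, k, m} = {d, j, k, m}
… ∩ ⟦yellow⟧ = {d, j, k, m} ∩ {a, c, d, f, i, j, l, m} = {d, j, m}
… ∩ ⟦green⟧ = {d, j, m} ∩ {a, b, d, e, f, g, h, i, n} = {d}
So ⟦yellow green disk which covered n⟧ = {d}.

{d}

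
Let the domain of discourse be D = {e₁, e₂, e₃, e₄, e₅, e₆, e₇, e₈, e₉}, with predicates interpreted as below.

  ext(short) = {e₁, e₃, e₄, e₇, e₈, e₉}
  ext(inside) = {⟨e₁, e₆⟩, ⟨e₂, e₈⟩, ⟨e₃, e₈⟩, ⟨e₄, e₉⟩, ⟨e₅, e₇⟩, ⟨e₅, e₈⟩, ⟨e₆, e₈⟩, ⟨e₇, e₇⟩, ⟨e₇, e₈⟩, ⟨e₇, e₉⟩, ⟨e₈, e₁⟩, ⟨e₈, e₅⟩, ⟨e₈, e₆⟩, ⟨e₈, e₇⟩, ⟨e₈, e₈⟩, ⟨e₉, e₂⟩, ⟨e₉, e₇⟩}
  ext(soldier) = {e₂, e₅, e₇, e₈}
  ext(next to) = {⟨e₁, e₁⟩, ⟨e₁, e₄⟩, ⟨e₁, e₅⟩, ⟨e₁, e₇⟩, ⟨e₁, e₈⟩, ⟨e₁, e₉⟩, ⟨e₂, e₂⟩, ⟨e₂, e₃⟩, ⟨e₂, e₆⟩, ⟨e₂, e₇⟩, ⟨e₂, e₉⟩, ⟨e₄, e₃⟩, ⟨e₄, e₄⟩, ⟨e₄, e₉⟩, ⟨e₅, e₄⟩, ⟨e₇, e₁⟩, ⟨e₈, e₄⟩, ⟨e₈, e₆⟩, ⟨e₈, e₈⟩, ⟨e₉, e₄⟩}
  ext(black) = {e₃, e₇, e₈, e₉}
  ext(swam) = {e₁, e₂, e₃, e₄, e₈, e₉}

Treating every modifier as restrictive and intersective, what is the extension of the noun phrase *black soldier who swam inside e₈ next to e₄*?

{e₈}

⟦who swam⟧ = ⟦swam⟧ = {e₁, e₂, e₃, e₄, e₈, e₉}
⟦inside e₈⟧ = {x : ⟨x, e₈⟩ ∈ ⟦inside⟧} = {e₂, e₃, e₅, e₆, e₇, e₈}
⟦next to e₄⟧ = {x : ⟨x, e₄⟩ ∈ ⟦next to⟧} = {e₁, e₄, e₅, e₈, e₉}
⟦soldier⟧ = {e₂, e₅, e₇, e₈}
… ∩ ⟦who swam⟧ = {e₂, e₅, e₇, e₈} ∩ {e₁, e₂, e₃, e₄, e₈, e₉} = {e₂, e₈}
… ∩ ⟦inside e₈⟧ = {e₂, e₈} ∩ {e₂, e₃, e₅, e₆, e₇, e₈} = {e₂, e₈}
… ∩ ⟦next to e₄⟧ = {e₂, e₈} ∩ {e₁, e₄, e₅, e₈, e₉} = {e₈}
… ∩ ⟦black⟧ = {e₈} ∩ {e₃, e₇, e₈, e₉} = {e₈}
So ⟦black soldier who swam inside e₈ next to e₄⟧ = {e₈}.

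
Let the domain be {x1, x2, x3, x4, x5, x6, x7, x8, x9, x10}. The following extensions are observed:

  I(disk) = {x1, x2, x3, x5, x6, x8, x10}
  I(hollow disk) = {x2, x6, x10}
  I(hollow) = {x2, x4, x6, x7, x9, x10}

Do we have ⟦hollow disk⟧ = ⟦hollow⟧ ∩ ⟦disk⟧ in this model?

⟦hollow⟧ ∩ ⟦disk⟧ = {x2, x4, x6, x7, x9, x10} ∩ {x1, x2, x3, x5, x6, x8, x10} = {x2, x6, x10}
Observed ⟦hollow disk⟧ = {x2, x6, x10}.
These coincide, so the modifier is intersective here.

yes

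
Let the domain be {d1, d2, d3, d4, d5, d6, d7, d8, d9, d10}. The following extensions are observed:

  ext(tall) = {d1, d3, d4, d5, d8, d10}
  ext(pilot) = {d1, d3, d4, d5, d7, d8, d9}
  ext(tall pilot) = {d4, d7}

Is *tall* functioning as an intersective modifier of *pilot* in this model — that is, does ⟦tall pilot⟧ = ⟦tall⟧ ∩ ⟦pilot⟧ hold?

no

⟦tall⟧ ∩ ⟦pilot⟧ = {d1, d3, d4, d5, d8, d10} ∩ {d1, d3, d4, d5, d7, d8, d9} = {d1, d3, d4, d5, d8}
Observed ⟦tall pilot⟧ = {d4, d7}.
These differ, so the modifier is not intersective in this model.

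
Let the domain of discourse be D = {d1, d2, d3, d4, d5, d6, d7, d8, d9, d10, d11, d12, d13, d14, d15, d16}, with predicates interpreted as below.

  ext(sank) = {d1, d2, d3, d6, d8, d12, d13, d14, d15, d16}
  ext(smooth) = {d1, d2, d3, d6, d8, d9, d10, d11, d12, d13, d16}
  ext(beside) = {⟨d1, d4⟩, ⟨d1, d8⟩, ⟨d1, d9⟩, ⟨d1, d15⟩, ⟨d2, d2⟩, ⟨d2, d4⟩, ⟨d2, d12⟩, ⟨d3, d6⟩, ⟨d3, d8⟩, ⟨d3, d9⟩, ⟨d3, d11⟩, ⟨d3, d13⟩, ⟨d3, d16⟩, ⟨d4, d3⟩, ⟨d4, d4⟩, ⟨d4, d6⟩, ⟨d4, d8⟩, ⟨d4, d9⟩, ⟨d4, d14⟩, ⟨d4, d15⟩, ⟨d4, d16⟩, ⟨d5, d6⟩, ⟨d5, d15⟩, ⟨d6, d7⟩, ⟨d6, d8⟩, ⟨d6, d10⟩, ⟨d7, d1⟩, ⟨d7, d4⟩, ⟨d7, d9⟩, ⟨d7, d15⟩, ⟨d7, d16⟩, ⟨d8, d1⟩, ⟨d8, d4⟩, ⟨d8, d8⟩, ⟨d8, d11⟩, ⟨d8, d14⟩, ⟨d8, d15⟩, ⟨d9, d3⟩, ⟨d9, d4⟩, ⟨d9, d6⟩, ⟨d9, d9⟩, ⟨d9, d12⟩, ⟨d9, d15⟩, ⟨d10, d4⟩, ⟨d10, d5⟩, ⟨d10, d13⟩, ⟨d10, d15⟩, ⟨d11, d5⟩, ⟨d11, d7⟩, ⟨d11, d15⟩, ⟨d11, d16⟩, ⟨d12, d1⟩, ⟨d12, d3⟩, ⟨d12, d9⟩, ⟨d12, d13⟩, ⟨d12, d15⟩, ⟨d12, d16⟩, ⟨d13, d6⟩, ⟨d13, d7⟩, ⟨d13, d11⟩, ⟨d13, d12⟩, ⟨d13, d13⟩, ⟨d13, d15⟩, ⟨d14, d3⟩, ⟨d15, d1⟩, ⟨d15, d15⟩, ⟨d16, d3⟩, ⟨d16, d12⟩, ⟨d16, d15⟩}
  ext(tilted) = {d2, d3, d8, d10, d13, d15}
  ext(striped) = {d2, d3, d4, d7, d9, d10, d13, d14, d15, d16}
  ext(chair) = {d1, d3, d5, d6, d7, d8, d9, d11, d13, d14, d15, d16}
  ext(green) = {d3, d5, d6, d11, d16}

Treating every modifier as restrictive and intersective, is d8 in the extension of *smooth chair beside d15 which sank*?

yes

⟦beside d15⟧ = {x : ⟨x, d15⟩ ∈ ⟦beside⟧} = {d1, d4, d5, d7, d8, d9, d10, d11, d12, d13, d15, d16}
⟦which sank⟧ = ⟦sank⟧ = {d1, d2, d3, d6, d8, d12, d13, d14, d15, d16}
⟦chair⟧ = {d1, d3, d5, d6, d7, d8, d9, d11, d13, d14, d15, d16}
… ∩ ⟦beside d15⟧ = {d1, d3, d5, d6, d7, d8, d9, d11, d13, d14, d15, d16} ∩ {d1, d4, d5, d7, d8, d9, d10, d11, d12, d13, d15, d16} = {d1, d5, d7, d8, d9, d11, d13, d15, d16}
… ∩ ⟦which sank⟧ = {d1, d5, d7, d8, d9, d11, d13, d15, d16} ∩ {d1, d2, d3, d6, d8, d12, d13, d14, d15, d16} = {d1, d8, d13, d15, d16}
… ∩ ⟦smooth⟧ = {d1, d8, d13, d15, d16} ∩ {d1, d2, d3, d6, d8, d9, d10, d11, d12, d13, d16} = {d1, d8, d13, d16}
⟦smooth chair beside d15 which sank⟧ = {d1, d8, d13, d16}; d8 ∈ this set.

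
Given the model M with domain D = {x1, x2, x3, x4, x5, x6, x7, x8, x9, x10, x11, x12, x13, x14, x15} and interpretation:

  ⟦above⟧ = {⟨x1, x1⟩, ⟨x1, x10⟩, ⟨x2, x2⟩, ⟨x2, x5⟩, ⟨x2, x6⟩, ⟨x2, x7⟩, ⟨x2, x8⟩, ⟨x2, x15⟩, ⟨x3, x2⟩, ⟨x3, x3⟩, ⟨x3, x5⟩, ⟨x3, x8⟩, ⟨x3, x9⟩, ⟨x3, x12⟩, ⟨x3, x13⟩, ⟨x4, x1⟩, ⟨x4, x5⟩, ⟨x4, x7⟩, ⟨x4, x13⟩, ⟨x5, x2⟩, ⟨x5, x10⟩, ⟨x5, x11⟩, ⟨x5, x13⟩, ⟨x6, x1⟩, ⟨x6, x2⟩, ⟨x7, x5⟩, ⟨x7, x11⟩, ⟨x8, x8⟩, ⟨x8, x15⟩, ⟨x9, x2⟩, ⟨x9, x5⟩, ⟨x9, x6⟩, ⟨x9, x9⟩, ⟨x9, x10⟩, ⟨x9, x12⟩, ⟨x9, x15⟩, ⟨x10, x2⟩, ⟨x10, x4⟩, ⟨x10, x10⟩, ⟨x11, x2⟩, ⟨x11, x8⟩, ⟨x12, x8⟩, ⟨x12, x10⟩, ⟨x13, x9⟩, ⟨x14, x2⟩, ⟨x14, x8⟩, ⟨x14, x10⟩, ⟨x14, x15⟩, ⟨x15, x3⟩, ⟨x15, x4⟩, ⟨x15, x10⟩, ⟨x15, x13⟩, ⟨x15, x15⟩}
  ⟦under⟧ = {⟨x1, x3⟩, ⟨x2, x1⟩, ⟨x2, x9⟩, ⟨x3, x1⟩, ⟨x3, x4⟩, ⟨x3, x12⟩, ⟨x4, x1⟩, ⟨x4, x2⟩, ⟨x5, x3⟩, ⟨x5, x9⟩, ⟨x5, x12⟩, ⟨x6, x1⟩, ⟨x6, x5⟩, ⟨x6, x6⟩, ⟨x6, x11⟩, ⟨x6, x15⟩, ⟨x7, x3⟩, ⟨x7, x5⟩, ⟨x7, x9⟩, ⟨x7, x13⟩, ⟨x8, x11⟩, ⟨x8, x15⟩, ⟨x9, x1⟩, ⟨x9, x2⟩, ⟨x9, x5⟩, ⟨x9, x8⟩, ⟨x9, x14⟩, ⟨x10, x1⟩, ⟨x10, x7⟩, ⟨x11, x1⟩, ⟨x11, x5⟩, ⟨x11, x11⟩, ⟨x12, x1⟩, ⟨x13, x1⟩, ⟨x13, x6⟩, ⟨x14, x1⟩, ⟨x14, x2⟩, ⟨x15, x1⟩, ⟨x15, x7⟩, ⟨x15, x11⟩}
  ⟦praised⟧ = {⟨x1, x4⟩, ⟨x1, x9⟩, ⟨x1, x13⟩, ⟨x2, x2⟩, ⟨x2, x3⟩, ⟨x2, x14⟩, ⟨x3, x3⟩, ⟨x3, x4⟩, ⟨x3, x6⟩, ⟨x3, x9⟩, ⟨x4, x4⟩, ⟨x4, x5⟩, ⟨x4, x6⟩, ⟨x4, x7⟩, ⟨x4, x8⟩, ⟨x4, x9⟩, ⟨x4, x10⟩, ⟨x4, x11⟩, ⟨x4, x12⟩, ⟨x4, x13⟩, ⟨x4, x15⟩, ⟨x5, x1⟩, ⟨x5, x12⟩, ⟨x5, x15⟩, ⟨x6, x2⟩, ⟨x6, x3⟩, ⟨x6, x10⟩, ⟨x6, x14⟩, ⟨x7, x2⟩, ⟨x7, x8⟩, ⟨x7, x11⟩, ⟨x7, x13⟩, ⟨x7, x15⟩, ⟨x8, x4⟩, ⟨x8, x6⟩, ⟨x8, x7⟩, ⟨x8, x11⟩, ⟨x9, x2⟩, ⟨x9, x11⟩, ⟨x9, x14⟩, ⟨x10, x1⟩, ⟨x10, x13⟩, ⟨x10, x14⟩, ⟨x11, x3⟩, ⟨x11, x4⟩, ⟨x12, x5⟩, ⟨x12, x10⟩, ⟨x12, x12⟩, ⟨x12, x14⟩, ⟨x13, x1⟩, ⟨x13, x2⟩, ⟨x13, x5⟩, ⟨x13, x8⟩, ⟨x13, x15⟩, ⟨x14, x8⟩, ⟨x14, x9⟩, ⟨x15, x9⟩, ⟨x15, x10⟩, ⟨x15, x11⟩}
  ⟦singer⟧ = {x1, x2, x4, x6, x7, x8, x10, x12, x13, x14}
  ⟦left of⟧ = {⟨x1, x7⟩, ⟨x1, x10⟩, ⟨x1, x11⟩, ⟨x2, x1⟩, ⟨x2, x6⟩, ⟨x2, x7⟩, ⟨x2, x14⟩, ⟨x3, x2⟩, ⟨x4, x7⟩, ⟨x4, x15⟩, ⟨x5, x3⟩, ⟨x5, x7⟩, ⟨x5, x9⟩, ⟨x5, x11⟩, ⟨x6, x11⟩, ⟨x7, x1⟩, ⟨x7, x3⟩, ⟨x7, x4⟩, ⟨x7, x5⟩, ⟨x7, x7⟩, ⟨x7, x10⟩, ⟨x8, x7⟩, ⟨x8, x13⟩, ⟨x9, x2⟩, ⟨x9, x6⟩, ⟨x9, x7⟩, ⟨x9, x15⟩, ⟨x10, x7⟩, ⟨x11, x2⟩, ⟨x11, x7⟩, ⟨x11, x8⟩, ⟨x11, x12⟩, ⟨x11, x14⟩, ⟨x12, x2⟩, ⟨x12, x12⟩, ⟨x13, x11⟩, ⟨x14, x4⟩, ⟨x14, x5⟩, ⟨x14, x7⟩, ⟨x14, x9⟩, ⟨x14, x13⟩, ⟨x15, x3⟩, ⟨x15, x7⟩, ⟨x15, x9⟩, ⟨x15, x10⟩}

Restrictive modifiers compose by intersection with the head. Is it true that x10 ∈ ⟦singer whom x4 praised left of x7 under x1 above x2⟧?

yes

⟦whom x4 praised⟧ = {x : ⟨x4, x⟩ ∈ ⟦praised⟧} = {x4, x5, x6, x7, x8, x9, x10, x11, x12, x13, x15}
⟦left of x7⟧ = {x : ⟨x, x7⟩ ∈ ⟦left of⟧} = {x1, x2, x4, x5, x7, x8, x9, x10, x11, x14, x15}
⟦under x1⟧ = {x : ⟨x, x1⟩ ∈ ⟦under⟧} = {x2, x3, x4, x6, x9, x10, x11, x12, x13, x14, x15}
⟦above x2⟧ = {x : ⟨x, x2⟩ ∈ ⟦above⟧} = {x2, x3, x5, x6, x9, x10, x11, x14}
⟦singer⟧ = {x1, x2, x4, x6, x7, x8, x10, x12, x13, x14}
… ∩ ⟦whom x4 praised⟧ = {x1, x2, x4, x6, x7, x8, x10, x12, x13, x14} ∩ {x4, x5, x6, x7, x8, x9, x10, x11, x12, x13, x15} = {x4, x6, x7, x8, x10, x12, x13}
… ∩ ⟦left of x7⟧ = {x4, x6, x7, x8, x10, x12, x13} ∩ {x1, x2, x4, x5, x7, x8, x9, x10, x11, x14, x15} = {x4, x7, x8, x10}
… ∩ ⟦under x1⟧ = {x4, x7, x8, x10} ∩ {x2, x3, x4, x6, x9, x10, x11, x12, x13, x14, x15} = {x4, x10}
… ∩ ⟦above x2⟧ = {x4, x10} ∩ {x2, x3, x5, x6, x9, x10, x11, x14} = {x10}
⟦singer whom x4 praised left of x7 under x1 above x2⟧ = {x10}; x10 ∈ this set.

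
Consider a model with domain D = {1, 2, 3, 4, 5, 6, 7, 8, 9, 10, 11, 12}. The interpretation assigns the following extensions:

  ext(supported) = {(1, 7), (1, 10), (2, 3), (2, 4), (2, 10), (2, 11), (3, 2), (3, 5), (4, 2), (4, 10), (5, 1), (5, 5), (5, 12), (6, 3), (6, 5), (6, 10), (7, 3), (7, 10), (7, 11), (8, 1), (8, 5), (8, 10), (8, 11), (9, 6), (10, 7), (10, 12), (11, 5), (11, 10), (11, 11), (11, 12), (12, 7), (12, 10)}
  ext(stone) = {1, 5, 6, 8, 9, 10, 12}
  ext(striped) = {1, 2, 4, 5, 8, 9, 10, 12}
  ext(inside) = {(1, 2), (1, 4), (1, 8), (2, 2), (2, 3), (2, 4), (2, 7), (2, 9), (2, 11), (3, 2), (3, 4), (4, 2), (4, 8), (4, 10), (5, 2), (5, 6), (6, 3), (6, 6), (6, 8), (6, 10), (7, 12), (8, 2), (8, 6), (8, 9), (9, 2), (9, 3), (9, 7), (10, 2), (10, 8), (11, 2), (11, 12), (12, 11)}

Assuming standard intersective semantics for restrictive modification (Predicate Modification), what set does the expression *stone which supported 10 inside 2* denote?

⟦which supported 10⟧ = {x : ⟨x, 10⟩ ∈ ⟦supported⟧} = {1, 2, 4, 6, 7, 8, 11, 12}
⟦inside 2⟧ = {x : ⟨x, 2⟩ ∈ ⟦inside⟧} = {1, 2, 3, 4, 5, 8, 9, 10, 11}
⟦stone⟧ = {1, 5, 6, 8, 9, 10, 12}
… ∩ ⟦which supported 10⟧ = {1, 5, 6, 8, 9, 10, 12} ∩ {1, 2, 4, 6, 7, 8, 11, 12} = {1, 6, 8, 12}
… ∩ ⟦inside 2⟧ = {1, 6, 8, 12} ∩ {1, 2, 3, 4, 5, 8, 9, 10, 11} = {1, 8}
So ⟦stone which supported 10 inside 2⟧ = {1, 8}.

{1, 8}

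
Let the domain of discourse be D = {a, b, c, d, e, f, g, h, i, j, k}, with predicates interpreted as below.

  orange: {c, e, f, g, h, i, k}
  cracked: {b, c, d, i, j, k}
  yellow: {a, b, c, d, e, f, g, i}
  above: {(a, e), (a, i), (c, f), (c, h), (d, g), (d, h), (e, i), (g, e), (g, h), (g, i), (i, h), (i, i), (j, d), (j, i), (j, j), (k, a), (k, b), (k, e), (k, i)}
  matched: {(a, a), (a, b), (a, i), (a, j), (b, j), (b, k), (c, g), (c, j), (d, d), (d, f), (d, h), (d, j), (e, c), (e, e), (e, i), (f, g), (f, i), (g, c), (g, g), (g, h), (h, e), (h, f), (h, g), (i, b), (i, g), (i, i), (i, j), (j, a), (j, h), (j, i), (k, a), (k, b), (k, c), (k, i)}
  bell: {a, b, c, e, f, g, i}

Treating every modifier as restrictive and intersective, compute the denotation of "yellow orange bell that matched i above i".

{e, i}

⟦that matched i⟧ = {x : ⟨x, i⟩ ∈ ⟦matched⟧} = {a, e, f, i, j, k}
⟦above i⟧ = {x : ⟨x, i⟩ ∈ ⟦above⟧} = {a, e, g, i, j, k}
⟦bell⟧ = {a, b, c, e, f, g, i}
… ∩ ⟦that matched i⟧ = {a, b, c, e, f, g, i} ∩ {a, e, f, i, j, k} = {a, e, f, i}
… ∩ ⟦above i⟧ = {a, e, f, i} ∩ {a, e, g, i, j, k} = {a, e, i}
… ∩ ⟦yellow⟧ = {a, e, i} ∩ {a, b, c, d, e, f, g, i} = {a, e, i}
… ∩ ⟦orange⟧ = {a, e, i} ∩ {c, e, f, g, h, i, k} = {e, i}
So ⟦yellow orange bell that matched i above i⟧ = {e, i}.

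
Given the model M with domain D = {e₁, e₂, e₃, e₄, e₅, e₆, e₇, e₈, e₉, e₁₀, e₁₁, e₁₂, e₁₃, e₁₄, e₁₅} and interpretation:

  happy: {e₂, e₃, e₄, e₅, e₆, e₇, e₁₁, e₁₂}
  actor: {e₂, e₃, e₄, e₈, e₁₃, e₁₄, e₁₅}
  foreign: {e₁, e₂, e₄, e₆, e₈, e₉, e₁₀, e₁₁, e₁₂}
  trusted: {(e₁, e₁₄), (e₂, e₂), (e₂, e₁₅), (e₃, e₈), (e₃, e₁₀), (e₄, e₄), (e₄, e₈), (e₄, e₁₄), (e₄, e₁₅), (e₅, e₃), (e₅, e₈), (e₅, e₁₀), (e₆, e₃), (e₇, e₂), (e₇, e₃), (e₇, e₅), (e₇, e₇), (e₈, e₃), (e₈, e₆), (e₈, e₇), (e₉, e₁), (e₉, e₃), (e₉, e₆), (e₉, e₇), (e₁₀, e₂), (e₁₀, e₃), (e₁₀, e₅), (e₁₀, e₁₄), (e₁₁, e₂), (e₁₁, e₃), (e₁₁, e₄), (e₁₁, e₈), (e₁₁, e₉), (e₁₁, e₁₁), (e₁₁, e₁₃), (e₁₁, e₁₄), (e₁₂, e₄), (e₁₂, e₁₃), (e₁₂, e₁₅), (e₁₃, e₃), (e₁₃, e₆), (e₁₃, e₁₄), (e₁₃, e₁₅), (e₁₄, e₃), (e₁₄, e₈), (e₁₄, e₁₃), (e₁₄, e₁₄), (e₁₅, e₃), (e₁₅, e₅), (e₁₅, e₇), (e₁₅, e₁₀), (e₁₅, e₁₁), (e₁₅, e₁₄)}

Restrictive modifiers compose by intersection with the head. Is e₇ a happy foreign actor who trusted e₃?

⟦who trusted e₃⟧ = {x : ⟨x, e₃⟩ ∈ ⟦trusted⟧} = {e₅, e₆, e₇, e₈, e₉, e₁₀, e₁₁, e₁₃, e₁₄, e₁₅}
⟦actor⟧ = {e₂, e₃, e₄, e₈, e₁₃, e₁₄, e₁₅}
… ∩ ⟦who trusted e₃⟧ = {e₂, e₃, e₄, e₈, e₁₃, e₁₄, e₁₅} ∩ {e₅, e₆, e₇, e₈, e₉, e₁₀, e₁₁, e₁₃, e₁₄, e₁₅} = {e₈, e₁₃, e₁₄, e₁₅}
… ∩ ⟦happy⟧ = {e₈, e₁₃, e₁₄, e₁₅} ∩ {e₂, e₃, e₄, e₅, e₆, e₇, e₁₁, e₁₂} = ∅
… ∩ ⟦foreign⟧ = ∅ ∩ {e₁, e₂, e₄, e₆, e₈, e₉, e₁₀, e₁₁, e₁₂} = ∅
⟦happy foreign actor who trusted e₃⟧ = ∅; e₇ ∉ this set.

no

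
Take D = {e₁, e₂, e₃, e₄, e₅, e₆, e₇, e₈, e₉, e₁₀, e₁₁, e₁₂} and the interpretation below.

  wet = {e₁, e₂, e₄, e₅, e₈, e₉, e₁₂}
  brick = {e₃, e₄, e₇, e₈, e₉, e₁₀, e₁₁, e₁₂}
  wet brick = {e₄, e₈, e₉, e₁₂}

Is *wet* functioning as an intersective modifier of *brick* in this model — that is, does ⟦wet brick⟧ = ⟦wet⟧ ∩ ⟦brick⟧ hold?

yes

⟦wet⟧ ∩ ⟦brick⟧ = {e₁, e₂, e₄, e₅, e₈, e₉, e₁₂} ∩ {e₃, e₄, e₇, e₈, e₉, e₁₀, e₁₁, e₁₂} = {e₄, e₈, e₉, e₁₂}
Observed ⟦wet brick⟧ = {e₄, e₈, e₉, e₁₂}.
These coincide, so the modifier is intersective here.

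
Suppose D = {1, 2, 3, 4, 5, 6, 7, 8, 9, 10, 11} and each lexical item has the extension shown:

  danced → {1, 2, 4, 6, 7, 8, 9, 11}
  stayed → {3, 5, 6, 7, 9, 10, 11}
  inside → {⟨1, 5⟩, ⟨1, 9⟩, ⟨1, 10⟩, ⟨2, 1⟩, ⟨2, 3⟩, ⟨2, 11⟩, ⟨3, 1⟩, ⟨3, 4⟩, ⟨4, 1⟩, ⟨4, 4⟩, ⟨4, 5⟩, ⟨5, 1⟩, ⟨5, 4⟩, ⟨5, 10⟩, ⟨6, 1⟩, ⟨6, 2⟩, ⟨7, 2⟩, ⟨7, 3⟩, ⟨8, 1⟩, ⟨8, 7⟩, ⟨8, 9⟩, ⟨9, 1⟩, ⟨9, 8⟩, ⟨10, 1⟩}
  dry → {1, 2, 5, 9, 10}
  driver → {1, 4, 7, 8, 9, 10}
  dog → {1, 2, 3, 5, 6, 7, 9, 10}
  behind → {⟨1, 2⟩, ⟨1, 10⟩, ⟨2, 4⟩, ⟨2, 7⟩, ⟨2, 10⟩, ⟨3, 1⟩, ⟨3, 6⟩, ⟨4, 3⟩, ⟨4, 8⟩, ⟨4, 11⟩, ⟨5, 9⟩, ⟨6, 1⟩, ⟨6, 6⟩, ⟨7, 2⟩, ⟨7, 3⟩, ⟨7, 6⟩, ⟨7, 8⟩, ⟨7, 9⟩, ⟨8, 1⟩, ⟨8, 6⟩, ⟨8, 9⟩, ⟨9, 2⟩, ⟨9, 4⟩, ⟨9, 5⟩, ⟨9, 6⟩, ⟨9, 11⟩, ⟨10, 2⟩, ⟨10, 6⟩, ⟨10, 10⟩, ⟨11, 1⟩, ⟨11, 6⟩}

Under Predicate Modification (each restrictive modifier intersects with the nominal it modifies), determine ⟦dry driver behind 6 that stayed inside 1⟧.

⟦behind 6⟧ = {x : ⟨x, 6⟩ ∈ ⟦behind⟧} = {3, 6, 7, 8, 9, 10, 11}
⟦that stayed⟧ = ⟦stayed⟧ = {3, 5, 6, 7, 9, 10, 11}
⟦inside 1⟧ = {x : ⟨x, 1⟩ ∈ ⟦inside⟧} = {2, 3, 4, 5, 6, 8, 9, 10}
⟦driver⟧ = {1, 4, 7, 8, 9, 10}
… ∩ ⟦behind 6⟧ = {1, 4, 7, 8, 9, 10} ∩ {3, 6, 7, 8, 9, 10, 11} = {7, 8, 9, 10}
… ∩ ⟦that stayed⟧ = {7, 8, 9, 10} ∩ {3, 5, 6, 7, 9, 10, 11} = {7, 9, 10}
… ∩ ⟦inside 1⟧ = {7, 9, 10} ∩ {2, 3, 4, 5, 6, 8, 9, 10} = {9, 10}
… ∩ ⟦dry⟧ = {9, 10} ∩ {1, 2, 5, 9, 10} = {9, 10}
So ⟦dry driver behind 6 that stayed inside 1⟧ = {9, 10}.

{9, 10}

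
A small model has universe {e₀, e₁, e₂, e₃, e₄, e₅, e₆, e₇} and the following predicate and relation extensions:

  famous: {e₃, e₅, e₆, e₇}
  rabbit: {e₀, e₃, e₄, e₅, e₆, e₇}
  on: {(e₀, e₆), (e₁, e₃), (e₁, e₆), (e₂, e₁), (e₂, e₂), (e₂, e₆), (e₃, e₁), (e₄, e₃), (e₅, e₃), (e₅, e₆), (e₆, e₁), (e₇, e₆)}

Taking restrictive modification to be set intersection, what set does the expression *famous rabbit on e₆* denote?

⟦on e₆⟧ = {x : ⟨x, e₆⟩ ∈ ⟦on⟧} = {e₀, e₁, e₂, e₅, e₇}
⟦rabbit⟧ = {e₀, e₃, e₄, e₅, e₆, e₇}
… ∩ ⟦on e₆⟧ = {e₀, e₃, e₄, e₅, e₆, e₇} ∩ {e₀, e₁, e₂, e₅, e₇} = {e₀, e₅, e₇}
… ∩ ⟦famous⟧ = {e₀, e₅, e₇} ∩ {e₃, e₅, e₆, e₇} = {e₅, e₇}
So ⟦famous rabbit on e₆⟧ = {e₅, e₇}.

{e₅, e₇}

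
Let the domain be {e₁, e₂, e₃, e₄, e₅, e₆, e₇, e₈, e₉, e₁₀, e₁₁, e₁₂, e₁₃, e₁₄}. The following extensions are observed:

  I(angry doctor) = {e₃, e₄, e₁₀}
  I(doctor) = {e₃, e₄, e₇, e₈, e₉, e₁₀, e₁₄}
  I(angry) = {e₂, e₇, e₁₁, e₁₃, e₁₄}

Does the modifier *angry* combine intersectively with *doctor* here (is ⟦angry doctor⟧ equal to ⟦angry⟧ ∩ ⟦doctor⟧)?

⟦angry⟧ ∩ ⟦doctor⟧ = {e₂, e₇, e₁₁, e₁₃, e₁₄} ∩ {e₃, e₄, e₇, e₈, e₉, e₁₀, e₁₄} = {e₇, e₁₄}
Observed ⟦angry doctor⟧ = {e₃, e₄, e₁₀}.
These differ, so the modifier is not intersective in this model.

no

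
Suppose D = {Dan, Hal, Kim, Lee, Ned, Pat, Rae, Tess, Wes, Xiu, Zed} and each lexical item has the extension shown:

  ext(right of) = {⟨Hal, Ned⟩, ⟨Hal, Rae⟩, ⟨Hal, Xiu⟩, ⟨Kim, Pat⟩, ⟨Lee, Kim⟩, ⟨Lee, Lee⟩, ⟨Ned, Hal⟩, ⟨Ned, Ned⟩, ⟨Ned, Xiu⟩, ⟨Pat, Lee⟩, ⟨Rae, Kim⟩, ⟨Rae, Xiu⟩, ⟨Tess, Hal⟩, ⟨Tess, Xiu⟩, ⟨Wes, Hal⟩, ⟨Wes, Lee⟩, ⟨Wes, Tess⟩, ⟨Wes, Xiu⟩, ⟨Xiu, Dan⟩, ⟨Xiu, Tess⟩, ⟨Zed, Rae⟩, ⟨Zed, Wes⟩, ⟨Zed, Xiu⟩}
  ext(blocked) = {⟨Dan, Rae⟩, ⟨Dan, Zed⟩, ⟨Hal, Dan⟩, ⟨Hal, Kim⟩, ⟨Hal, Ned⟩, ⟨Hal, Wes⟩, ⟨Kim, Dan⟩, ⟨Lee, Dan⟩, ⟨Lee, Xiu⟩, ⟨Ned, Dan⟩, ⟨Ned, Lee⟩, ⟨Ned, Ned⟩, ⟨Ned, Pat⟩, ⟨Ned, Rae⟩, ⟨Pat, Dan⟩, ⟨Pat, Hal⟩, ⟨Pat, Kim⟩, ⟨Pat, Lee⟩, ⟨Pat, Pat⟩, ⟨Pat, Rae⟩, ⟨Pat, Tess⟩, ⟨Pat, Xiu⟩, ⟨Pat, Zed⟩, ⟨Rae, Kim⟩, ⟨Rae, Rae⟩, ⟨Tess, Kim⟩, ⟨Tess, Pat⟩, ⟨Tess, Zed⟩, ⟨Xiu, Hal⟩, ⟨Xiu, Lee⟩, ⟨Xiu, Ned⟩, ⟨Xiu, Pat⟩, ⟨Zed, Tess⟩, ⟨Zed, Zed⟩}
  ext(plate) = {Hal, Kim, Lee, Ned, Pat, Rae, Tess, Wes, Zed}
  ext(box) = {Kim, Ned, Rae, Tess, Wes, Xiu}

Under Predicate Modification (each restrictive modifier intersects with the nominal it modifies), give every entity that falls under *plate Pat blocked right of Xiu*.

{Hal, Rae, Tess, Zed}

⟦Pat blocked⟧ = {x : ⟨Pat, x⟩ ∈ ⟦blocked⟧} = {Dan, Hal, Kim, Lee, Pat, Rae, Tess, Xiu, Zed}
⟦right of Xiu⟧ = {x : ⟨x, Xiu⟩ ∈ ⟦right of⟧} = {Hal, Ned, Rae, Tess, Wes, Zed}
⟦plate⟧ = {Hal, Kim, Lee, Ned, Pat, Rae, Tess, Wes, Zed}
… ∩ ⟦Pat blocked⟧ = {Hal, Kim, Lee, Ned, Pat, Rae, Tess, Wes, Zed} ∩ {Dan, Hal, Kim, Lee, Pat, Rae, Tess, Xiu, Zed} = {Hal, Kim, Lee, Pat, Rae, Tess, Zed}
… ∩ ⟦right of Xiu⟧ = {Hal, Kim, Lee, Pat, Rae, Tess, Zed} ∩ {Hal, Ned, Rae, Tess, Wes, Zed} = {Hal, Rae, Tess, Zed}
So ⟦plate Pat blocked right of Xiu⟧ = {Hal, Rae, Tess, Zed}.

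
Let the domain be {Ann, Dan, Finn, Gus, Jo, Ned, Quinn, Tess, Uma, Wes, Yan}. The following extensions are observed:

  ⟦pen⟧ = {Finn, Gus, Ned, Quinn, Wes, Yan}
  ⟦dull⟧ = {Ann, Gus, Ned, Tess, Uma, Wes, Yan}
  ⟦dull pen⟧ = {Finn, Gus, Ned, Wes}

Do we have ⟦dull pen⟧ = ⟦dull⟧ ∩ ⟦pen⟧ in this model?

⟦dull⟧ ∩ ⟦pen⟧ = {Ann, Gus, Ned, Tess, Uma, Wes, Yan} ∩ {Finn, Gus, Ned, Quinn, Wes, Yan} = {Gus, Ned, Wes, Yan}
Observed ⟦dull pen⟧ = {Finn, Gus, Ned, Wes}.
These differ, so the modifier is not intersective in this model.

no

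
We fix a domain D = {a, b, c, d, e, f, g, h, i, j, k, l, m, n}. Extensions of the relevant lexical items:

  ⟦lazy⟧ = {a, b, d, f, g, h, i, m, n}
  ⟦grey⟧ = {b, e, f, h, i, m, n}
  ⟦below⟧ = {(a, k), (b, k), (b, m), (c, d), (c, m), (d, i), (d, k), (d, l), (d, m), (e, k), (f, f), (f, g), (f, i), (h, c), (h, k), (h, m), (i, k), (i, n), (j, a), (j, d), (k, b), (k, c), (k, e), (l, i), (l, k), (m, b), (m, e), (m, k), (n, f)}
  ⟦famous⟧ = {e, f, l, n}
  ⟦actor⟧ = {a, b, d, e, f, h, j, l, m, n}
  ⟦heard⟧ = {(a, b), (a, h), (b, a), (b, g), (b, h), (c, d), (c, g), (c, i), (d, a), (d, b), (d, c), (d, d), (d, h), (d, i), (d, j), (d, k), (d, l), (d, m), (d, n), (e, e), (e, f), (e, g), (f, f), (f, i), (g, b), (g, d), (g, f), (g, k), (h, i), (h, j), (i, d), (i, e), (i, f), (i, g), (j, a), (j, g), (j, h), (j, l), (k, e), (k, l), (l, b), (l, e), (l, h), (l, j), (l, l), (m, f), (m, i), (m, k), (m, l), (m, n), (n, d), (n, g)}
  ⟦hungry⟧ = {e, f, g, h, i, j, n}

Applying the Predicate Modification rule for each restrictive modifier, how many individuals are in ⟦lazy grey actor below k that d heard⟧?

⟦below k⟧ = {x : ⟨x, k⟩ ∈ ⟦below⟧} = {a, b, d, e, h, i, l, m}
⟦that d heard⟧ = {x : ⟨d, x⟩ ∈ ⟦heard⟧} = {a, b, c, d, h, i, j, k, l, m, n}
⟦actor⟧ = {a, b, d, e, f, h, j, l, m, n}
… ∩ ⟦below k⟧ = {a, b, d, e, f, h, j, l, m, n} ∩ {a, b, d, e, h, i, l, m} = {a, b, d, e, h, l, m}
… ∩ ⟦that d heard⟧ = {a, b, d, e, h, l, m} ∩ {a, b, c, d, h, i, j, k, l, m, n} = {a, b, d, h, l, m}
… ∩ ⟦lazy⟧ = {a, b, d, h, l, m} ∩ {a, b, d, f, g, h, i, m, n} = {a, b, d, h, m}
… ∩ ⟦grey⟧ = {a, b, d, h, m} ∩ {b, e, f, h, i, m, n} = {b, h, m}
⟦lazy grey actor below k that d heard⟧ = {b, h, m}, so the cardinality is 3.

3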